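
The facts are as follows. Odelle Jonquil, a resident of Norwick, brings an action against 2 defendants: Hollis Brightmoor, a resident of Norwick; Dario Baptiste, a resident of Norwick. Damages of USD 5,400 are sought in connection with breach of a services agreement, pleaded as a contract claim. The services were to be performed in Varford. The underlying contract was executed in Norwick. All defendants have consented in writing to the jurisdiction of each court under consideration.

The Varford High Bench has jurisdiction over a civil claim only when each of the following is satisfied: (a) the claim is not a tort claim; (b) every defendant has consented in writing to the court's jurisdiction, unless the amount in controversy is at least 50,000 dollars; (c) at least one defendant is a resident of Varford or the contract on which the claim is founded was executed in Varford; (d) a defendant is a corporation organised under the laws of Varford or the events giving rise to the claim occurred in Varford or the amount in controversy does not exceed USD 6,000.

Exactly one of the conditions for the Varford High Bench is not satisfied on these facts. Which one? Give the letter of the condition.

The Varford High Bench:
  (a) The claim is a contract claim, not a tort claim. Satisfied.
  (b) Every defendant has filed written consent. Satisfied.
  (c) No defendant resides in Varford (they reside in Norwick, Norwick); the contract was executed in Norwick, not Varford — every alternative fails. Condition not met.
  (d) The operative events occurred in Varford — that alternative is enough. Condition met.
Only condition (c) fails.

(c)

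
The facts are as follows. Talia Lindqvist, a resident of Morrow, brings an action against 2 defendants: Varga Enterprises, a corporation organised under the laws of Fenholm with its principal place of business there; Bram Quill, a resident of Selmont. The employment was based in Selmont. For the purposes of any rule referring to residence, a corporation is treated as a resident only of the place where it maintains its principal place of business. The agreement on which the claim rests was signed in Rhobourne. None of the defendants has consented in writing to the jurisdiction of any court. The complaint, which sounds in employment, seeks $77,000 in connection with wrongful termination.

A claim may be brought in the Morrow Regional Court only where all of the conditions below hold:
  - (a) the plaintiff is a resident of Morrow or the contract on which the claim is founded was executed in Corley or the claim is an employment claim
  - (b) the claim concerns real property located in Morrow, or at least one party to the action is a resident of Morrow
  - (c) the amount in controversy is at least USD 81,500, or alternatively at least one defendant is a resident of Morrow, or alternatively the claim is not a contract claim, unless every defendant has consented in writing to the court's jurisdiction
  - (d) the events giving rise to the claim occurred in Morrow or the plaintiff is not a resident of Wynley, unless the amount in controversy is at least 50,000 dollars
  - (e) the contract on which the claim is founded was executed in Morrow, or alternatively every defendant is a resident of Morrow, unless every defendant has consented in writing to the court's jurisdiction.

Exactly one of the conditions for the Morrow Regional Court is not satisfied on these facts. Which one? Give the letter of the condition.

(e)

The Morrow Regional Court:
  (a) The plaintiff resides in Morrow, so one alternative holds. Satisfied.
  (b) Talia Lindqvist resides in Morrow, so this disjunct is met. Condition met.
  (c) The claim is an employment claim, not a contract claim — that alternative is enough. Met.
  (d) The plaintiff resides in Morrow, which is not Wynley, so one alternative holds. Satisfied.
  (e) The contract was executed in Rhobourne, not Morrow; the defendants reside as follows — Varga Enterprises in Fenholm, Bram Quill in Selmont — not all in Morrow — none of the alternatives is met. Nor does the 'unless' clause help: no such written consent has been filed. Fails.
Only condition (e) fails.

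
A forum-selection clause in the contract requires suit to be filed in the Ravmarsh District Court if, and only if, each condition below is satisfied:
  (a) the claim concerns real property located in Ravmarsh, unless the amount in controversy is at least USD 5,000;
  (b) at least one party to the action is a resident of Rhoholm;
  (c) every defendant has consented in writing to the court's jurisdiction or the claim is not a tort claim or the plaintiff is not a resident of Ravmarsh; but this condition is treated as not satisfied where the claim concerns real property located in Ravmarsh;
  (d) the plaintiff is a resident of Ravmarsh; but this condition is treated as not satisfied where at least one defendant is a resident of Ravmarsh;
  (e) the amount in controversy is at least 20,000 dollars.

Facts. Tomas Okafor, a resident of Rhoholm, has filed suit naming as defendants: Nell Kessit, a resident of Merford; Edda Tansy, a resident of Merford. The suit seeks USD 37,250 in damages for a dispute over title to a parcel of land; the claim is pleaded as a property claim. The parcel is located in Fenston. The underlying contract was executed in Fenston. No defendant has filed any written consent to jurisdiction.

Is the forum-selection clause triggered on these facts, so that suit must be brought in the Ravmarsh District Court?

The Ravmarsh District Court:
  (a) The property lies in Fenston, not Ravmarsh. The proviso rescues it, though: the amount in controversy is 37,250 dollars, which meets the $5,000 floor. Satisfied.
  (b) Tomas Okafor resides in Rhoholm. Met.
  (c) The claim is a property claim, not a tort claim, which satisfies one of the alternatives. The exception is not triggered, since the property lies in Fenston, not Ravmarsh. Satisfied.
  (d) The plaintiff resides in Rhoholm, not Ravmarsh. Not met.
  (e) The amount in controversy is USD 37,250, which meets the USD 20,000 floor. Satisfied.
  → The clause does not apply.

No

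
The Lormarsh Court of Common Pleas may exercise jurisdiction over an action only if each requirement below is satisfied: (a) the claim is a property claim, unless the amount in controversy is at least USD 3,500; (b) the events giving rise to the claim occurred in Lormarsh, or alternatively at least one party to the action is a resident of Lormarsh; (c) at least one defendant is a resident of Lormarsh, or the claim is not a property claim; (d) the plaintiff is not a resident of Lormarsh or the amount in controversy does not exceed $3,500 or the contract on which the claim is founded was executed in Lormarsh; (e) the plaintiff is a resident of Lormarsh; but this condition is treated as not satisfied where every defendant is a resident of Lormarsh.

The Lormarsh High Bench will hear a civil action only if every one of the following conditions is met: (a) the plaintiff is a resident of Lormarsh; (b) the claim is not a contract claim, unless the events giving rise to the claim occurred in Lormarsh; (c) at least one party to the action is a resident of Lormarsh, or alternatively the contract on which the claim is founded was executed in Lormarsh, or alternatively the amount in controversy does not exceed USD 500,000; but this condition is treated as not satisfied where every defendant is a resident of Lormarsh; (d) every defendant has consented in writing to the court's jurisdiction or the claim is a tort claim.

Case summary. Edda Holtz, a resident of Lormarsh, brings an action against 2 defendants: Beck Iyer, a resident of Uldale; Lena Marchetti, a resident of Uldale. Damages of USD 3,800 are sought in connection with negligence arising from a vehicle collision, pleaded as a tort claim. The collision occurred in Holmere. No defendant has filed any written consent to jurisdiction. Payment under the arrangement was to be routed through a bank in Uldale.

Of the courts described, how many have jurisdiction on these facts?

The Lormarsh Court of Common Pleas:
  (a) The claim is a tort claim, not a property claim. However, the amount in controversy is 3,800 dollars, which meets the USD 3,500 floor, so the 'unless' proviso supplies this condition. Met.
  (b) Edda Holtz resides in Lormarsh, so this disjunct is met. Satisfied.
  (c) The claim is a tort claim, not a property claim, so one alternative holds. Met.
  (d) The plaintiff resides in Lormarsh; the amount in controversy is USD 3,800, above the $3,500 ceiling; no contract (and hence no place of execution) is alleged — every alternative fails. Not met.
  (e) The plaintiff resides in Lormarsh. The exception is not triggered, since the defendants reside as follows — Beck Iyer in Uldale, Lena Marchetti in Uldale — not all in Lormarsh. Satisfied.
  → Not every requirement is met — no jurisdiction.
The Lormarsh High Bench:
  (a) The plaintiff resides in Lormarsh. Condition met.
  (b) The claim is a tort claim, not a contract claim. Satisfied.
  (c) Edda Holtz resides in Lormarsh, which satisfies one of the alternatives. The carve-out does not apply: the defendants reside as follows — Beck Iyer in Uldale, Lena Marchetti in Uldale — not all in Lormarsh. Satisfied.
  (d) The claim is a tort claim, so one alternative holds. Condition met.
  → Every requirement is satisfied — jurisdiction.
Courts with jurisdiction: the Lormarsh High Bench — 1 in total.

1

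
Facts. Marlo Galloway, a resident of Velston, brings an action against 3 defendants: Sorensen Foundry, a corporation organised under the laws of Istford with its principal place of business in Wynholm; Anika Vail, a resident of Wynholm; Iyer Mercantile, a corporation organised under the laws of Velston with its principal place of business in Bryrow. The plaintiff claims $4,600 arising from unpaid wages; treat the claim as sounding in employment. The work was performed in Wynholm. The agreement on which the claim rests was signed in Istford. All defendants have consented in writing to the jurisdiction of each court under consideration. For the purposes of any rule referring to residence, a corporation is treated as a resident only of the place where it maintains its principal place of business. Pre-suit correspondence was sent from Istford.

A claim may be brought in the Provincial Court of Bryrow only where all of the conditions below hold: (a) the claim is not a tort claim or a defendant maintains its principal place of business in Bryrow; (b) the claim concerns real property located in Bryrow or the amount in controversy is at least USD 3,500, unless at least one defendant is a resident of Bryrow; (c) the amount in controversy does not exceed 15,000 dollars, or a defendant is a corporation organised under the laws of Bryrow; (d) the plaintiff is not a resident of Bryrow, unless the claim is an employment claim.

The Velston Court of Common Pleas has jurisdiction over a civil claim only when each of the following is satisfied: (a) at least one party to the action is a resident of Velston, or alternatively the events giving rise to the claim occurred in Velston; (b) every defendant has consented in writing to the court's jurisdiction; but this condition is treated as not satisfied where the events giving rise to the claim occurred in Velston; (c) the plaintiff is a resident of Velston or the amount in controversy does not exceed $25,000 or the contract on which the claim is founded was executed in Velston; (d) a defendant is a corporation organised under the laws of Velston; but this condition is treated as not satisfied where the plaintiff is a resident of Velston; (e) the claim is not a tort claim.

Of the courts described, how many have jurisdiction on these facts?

1

The Provincial Court of Bryrow:
  (a) The claim is an employment claim, not a tort claim, so this disjunct is met. Met.
  (b) The amount in controversy is $4,600, which meets the USD 3,500 floor, which satisfies one of the alternatives. Met.
  (c) The amount in controversy is $4,600, within the USD 15,000 ceiling — that alternative is enough. Satisfied.
  (d) The plaintiff resides in Velston, which is not Bryrow. Satisfied.
  → The court has jurisdiction.
The Velston Court of Common Pleas:
  (a) Marlo Galloway resides in Velston — that alternative is enough. Met.
  (b) Every defendant has filed written consent. The exception is not triggered, since the operative events occurred in Wynholm, not Velston. Met.
  (c) The plaintiff resides in Velston, so one alternative holds. Satisfied.
  (d) Iyer Mercantile is organised under the laws of Velston. However, the plaintiff resides in Velston, which falls within the stated exception and so defeats the condition. Fails.
  (e) The claim is an employment claim, not a tort claim. Condition met.
  → Not every requirement is met — no jurisdiction.
Courts with jurisdiction: the Provincial Court of Bryrow — 1 in total.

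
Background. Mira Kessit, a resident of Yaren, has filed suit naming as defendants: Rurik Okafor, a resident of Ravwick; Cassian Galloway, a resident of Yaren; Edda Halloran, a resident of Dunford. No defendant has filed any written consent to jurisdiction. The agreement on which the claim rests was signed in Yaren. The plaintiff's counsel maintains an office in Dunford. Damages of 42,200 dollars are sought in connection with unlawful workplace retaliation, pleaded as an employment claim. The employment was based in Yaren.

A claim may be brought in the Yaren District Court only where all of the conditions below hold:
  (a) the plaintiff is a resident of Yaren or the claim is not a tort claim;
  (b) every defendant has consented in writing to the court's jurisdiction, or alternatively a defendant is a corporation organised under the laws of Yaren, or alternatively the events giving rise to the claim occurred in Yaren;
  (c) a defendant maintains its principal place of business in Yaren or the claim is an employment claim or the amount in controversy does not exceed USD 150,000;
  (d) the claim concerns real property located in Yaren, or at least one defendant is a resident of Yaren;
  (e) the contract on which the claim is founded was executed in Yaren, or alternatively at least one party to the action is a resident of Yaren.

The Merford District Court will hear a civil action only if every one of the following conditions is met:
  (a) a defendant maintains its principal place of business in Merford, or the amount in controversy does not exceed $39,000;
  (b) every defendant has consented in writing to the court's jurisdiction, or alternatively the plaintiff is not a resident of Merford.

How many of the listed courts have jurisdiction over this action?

The Yaren District Court:
  (a) The plaintiff resides in Yaren — that alternative is enough. Met.
  (b) The operative events occurred in Yaren — that alternative is enough. Condition met.
  (c) The claim is an employment claim — that alternative is enough. Satisfied.
  (d) Cassian Galloway resides in Yaren — that alternative is enough. Satisfied.
  (e) The contract was executed in Yaren, so this disjunct is met. Met.
  → All conditions met; jurisdiction exists.
The Merford District Court:
  (a) No defendant is a corporation; the amount in controversy is 42,200 dollars, above the USD 39,000 ceiling — none of the alternatives is met. Not met.
  (b) The plaintiff resides in Yaren, which is not Merford, which satisfies one of the alternatives. Satisfied.
  → No jurisdiction.
Courts with jurisdiction: the Yaren District Court — 1 in total.

1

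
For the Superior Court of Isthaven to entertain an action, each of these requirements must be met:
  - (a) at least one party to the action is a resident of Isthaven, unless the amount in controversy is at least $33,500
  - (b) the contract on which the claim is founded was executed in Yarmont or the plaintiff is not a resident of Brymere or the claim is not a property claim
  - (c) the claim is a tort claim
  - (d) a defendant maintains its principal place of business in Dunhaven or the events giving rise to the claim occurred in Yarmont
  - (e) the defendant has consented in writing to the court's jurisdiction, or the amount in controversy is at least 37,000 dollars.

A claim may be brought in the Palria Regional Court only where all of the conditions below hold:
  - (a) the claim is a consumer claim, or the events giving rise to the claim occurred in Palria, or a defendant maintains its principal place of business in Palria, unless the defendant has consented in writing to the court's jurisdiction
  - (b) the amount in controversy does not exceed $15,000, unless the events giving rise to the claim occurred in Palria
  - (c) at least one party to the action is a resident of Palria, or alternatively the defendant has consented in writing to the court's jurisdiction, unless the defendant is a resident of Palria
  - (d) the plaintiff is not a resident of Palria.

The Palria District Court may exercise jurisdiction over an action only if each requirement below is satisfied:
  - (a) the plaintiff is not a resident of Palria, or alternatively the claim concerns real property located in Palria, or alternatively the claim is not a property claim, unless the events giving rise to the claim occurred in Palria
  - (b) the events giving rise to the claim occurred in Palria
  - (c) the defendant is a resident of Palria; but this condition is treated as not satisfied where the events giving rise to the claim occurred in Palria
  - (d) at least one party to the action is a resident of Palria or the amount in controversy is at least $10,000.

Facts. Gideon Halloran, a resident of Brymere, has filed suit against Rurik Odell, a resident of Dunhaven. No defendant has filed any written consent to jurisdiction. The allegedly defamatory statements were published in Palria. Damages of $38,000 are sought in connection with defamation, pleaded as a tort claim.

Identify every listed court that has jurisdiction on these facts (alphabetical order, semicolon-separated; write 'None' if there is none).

The Superior Court of Isthaven:
  (a) No party resides in Isthaven. However, the amount in controversy is $38,000, which meets the $33,500 floor, so the 'unless' proviso supplies this condition. Satisfied.
  (b) The claim is a tort claim, not a property claim, so this disjunct is met. Condition met.
  (c) The claim is a tort claim. Met.
  (d) No defendant is a corporation; the operative events occurred in Palria, not Yarmont — none of the alternatives is met. Fails.
  (e) The amount in controversy is USD 38,000, which meets the $37,000 floor — that alternative is enough. Condition met.
  → No jurisdiction.
The Palria Regional Court:
  (a) The operative events occurred in Palria, so one alternative holds. Satisfied.
  (b) The amount in controversy is USD 38,000, above the USD 15,000 ceiling. However, the operative events occurred in Palria, so the 'unless' proviso supplies this condition. Condition met.
  (c) No party resides in Palria; no such written consent has been filed — none of the alternatives is met. Nor does the 'unless' clause help: the defendant resides in Dunhaven, not Palria. Fails.
  (d) The plaintiff resides in Brymere, which is not Palria. Met.
  → Not every requirement is met — no jurisdiction.
The Palria District Court:
  (a) The plaintiff resides in Brymere, which is not Palria — that alternative is enough. Satisfied.
  (b) The operative events occurred in Palria. Condition met.
  (c) The defendant resides in Dunhaven, not Palria. Condition not met.
  (d) The amount in controversy is 38,000 dollars, which meets the $10,000 floor, so one alternative holds. Met.
  → Not every requirement is met — no jurisdiction.

None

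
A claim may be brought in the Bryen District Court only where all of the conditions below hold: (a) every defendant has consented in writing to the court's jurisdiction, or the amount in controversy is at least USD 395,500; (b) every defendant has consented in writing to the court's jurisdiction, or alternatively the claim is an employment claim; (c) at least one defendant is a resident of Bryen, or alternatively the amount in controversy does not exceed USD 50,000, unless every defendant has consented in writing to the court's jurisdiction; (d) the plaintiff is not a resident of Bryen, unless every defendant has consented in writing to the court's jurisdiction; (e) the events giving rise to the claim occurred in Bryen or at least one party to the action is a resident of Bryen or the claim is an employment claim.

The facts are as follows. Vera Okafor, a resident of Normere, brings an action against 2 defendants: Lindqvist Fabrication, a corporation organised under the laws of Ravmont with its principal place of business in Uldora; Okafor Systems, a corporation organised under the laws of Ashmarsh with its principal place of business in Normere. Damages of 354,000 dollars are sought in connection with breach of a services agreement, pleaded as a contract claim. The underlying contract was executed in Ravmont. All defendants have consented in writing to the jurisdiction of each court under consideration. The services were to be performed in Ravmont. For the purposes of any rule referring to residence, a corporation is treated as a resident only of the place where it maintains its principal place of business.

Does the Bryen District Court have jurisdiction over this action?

The Bryen District Court:
  (a) Every defendant has filed written consent, so one alternative holds. Condition met.
  (b) Every defendant has filed written consent, so this disjunct is met. Met.
  (c) No defendant resides in Bryen (they reside in Uldora, Normere); the amount in controversy is $354,000, above the $50,000 ceiling — every alternative fails. But every defendant has filed written consent, and the 'unless' clause therefore excuses the requirement. Met.
  (d) The plaintiff resides in Normere, which is not Bryen. Condition met.
  (e) The operative events occurred in Ravmont, not Bryen; no party resides in Bryen; the claim is a contract claim, not an employment claim — no alternative holds. Not met.
  → Not every requirement is met — no jurisdiction.

No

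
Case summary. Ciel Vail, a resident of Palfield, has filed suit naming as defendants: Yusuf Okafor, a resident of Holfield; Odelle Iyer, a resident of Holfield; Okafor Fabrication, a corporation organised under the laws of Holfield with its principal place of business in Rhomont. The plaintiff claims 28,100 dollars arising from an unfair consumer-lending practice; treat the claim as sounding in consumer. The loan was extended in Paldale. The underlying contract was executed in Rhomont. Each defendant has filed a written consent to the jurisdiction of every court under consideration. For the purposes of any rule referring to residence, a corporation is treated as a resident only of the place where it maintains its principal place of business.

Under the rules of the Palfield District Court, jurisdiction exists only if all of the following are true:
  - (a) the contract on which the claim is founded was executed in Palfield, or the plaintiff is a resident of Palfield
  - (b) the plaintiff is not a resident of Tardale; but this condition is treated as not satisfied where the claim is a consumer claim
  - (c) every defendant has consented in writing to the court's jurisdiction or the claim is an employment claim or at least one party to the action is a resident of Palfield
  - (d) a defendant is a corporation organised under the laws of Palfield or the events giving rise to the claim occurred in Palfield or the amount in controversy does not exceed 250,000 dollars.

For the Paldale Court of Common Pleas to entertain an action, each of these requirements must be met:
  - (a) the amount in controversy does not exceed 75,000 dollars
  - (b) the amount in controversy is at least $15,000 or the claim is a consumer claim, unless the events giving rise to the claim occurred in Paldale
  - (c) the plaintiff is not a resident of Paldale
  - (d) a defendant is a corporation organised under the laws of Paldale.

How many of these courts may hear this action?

0

The Palfield District Court:
  (a) The plaintiff resides in Palfield, which satisfies one of the alternatives. Satisfied.
  (b) The plaintiff resides in Palfield, which is not Tardale. But the carve-out bites: the claim is a consumer claim. Not met.
  (c) Every defendant has filed written consent, which satisfies one of the alternatives. Satisfied.
  (d) The amount in controversy is USD 28,100, within the 250,000 dollars ceiling, which satisfies one of the alternatives. Condition met.
  → Not every requirement is met — no jurisdiction.
The Paldale Court of Common Pleas:
  (a) The amount in controversy is $28,100, within the 75,000 dollars ceiling. Condition met.
  (b) The amount in controversy is USD 28,100, which meets the $15,000 floor, which satisfies one of the alternatives. Met.
  (c) The plaintiff resides in Palfield, which is not Paldale. Met.
  (d) The corporate defendant(s) are organised in Holfield, not Paldale. Condition not met.
  → Not every requirement is met — no jurisdiction.
No court satisfies all of its conditions.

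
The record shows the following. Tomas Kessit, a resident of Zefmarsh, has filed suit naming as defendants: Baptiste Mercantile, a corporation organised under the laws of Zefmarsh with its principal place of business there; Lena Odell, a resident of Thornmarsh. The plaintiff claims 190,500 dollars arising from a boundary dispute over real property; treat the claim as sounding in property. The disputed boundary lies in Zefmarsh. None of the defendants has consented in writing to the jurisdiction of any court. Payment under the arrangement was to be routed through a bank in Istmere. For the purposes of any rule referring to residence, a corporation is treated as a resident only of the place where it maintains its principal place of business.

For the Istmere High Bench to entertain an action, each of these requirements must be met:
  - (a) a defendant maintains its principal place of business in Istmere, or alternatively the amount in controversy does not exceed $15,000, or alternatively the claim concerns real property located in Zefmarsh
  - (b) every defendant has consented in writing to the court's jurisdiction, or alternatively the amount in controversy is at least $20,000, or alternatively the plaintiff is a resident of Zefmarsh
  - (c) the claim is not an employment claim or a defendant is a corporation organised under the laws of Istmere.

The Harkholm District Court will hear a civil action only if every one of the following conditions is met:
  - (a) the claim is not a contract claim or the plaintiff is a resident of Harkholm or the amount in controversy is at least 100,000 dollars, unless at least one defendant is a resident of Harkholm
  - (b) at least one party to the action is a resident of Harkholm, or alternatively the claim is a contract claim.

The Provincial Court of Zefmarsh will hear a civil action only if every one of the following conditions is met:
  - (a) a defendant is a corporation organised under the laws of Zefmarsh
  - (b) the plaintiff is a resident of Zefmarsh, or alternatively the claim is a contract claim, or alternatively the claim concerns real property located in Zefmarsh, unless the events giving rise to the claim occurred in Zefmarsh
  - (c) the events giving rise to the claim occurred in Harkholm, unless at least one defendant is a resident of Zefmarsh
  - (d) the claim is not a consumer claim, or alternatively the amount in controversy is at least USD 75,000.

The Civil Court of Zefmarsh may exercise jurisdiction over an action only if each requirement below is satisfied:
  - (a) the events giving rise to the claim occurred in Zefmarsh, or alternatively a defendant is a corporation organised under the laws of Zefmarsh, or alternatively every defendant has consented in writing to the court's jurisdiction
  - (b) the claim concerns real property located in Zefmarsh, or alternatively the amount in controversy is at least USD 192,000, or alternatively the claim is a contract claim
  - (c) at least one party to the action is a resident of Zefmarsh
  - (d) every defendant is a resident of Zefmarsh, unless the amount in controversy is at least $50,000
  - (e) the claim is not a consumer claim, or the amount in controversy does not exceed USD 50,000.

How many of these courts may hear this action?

3

The Istmere High Bench:
  (a) The property lies in Zefmarsh, so this disjunct is met. Condition met.
  (b) The amount in controversy is USD 190,500, which meets the 20,000 dollars floor, so one alternative holds. Met.
  (c) The claim is a property claim, not an employment claim, so this disjunct is met. Met.
  → Every requirement is satisfied — jurisdiction.
The Harkholm District Court:
  (a) The claim is a property claim, not a contract claim — that alternative is enough. Condition met.
  (b) No party resides in Harkholm; the claim is a property claim, not a contract claim — none of the alternatives is met. Fails.
  → No jurisdiction.
The Provincial Court of Zefmarsh:
  (a) Baptiste Mercantile is organised under the laws of Zefmarsh. Met.
  (b) The plaintiff resides in Zefmarsh, so one alternative holds. Met.
  (c) The operative events occurred in Zefmarsh, not Harkholm. The proviso rescues it, though: Baptiste Mercantile resides in Zefmarsh. Condition met.
  (d) The claim is a property claim, not a consumer claim — that alternative is enough. Satisfied.
  → The court has jurisdiction.
The Civil Court of Zefmarsh:
  (a) The operative events occurred in Zefmarsh, which satisfies one of the alternatives. Satisfied.
  (b) The property lies in Zefmarsh, so this disjunct is met. Satisfied.
  (c) Tomas Kessit resides in Zefmarsh. Satisfied.
  (d) The defendants reside as follows — Baptiste Mercantile in Zefmarsh, Lena Odell in Thornmarsh — not all in Zefmarsh. However, the amount in controversy is USD 190,500, which meets the $50,000 floor, so the 'unless' proviso supplies this condition. Condition met.
  (e) The claim is a property claim, not a consumer claim, so one alternative holds. Satisfied.
  → All conditions met; jurisdiction exists.
Courts with jurisdiction: the Istmere High Bench, the Provincial Court of Zefmarsh, the Civil Court of Zefmarsh — 3 in total.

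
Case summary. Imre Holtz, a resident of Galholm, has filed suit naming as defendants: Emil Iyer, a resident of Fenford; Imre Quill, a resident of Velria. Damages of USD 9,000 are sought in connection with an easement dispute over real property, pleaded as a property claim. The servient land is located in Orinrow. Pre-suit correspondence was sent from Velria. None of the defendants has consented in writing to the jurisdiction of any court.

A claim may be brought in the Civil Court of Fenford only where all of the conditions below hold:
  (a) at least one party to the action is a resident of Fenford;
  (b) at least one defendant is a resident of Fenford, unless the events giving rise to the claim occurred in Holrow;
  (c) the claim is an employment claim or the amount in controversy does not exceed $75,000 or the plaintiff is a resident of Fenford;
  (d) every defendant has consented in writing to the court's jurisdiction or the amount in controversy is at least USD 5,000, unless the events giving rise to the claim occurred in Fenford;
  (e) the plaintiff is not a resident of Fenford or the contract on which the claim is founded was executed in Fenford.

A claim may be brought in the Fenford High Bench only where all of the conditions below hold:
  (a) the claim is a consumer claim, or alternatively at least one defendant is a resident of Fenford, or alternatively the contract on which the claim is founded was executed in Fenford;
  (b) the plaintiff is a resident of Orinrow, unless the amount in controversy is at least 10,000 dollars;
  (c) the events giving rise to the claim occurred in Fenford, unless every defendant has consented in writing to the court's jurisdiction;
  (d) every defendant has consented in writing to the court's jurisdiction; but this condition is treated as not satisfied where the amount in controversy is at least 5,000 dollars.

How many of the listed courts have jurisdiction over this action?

1

The Civil Court of Fenford:
  (a) Emil Iyer resides in Fenford. Satisfied.
  (b) Emil Iyer resides in Fenford. Met.
  (c) The amount in controversy is USD 9,000, within the USD 75,000 ceiling, so one alternative holds. Met.
  (d) The amount in controversy is 9,000 dollars, which meets the USD 5,000 floor, so this disjunct is met. Condition met.
  (e) The plaintiff resides in Galholm, which is not Fenford, so this disjunct is met. Met.
  → Jurisdiction lies.
The Fenford High Bench:
  (a) Emil Iyer resides in Fenford, so this disjunct is met. Condition met.
  (b) The plaintiff resides in Galholm, not Orinrow. The proviso offers no rescue either, since the amount in controversy is 9,000 dollars, below the 10,000 dollars floor. Not met.
  (c) The operative events occurred in Orinrow, not Fenford. Nor does the 'unless' clause help: no such written consent has been filed. Condition not met.
  (d) No such written consent has been filed. Not satisfied.
  → Not every requirement is met — no jurisdiction.
Courts with jurisdiction: the Civil Court of Fenford — 1 in total.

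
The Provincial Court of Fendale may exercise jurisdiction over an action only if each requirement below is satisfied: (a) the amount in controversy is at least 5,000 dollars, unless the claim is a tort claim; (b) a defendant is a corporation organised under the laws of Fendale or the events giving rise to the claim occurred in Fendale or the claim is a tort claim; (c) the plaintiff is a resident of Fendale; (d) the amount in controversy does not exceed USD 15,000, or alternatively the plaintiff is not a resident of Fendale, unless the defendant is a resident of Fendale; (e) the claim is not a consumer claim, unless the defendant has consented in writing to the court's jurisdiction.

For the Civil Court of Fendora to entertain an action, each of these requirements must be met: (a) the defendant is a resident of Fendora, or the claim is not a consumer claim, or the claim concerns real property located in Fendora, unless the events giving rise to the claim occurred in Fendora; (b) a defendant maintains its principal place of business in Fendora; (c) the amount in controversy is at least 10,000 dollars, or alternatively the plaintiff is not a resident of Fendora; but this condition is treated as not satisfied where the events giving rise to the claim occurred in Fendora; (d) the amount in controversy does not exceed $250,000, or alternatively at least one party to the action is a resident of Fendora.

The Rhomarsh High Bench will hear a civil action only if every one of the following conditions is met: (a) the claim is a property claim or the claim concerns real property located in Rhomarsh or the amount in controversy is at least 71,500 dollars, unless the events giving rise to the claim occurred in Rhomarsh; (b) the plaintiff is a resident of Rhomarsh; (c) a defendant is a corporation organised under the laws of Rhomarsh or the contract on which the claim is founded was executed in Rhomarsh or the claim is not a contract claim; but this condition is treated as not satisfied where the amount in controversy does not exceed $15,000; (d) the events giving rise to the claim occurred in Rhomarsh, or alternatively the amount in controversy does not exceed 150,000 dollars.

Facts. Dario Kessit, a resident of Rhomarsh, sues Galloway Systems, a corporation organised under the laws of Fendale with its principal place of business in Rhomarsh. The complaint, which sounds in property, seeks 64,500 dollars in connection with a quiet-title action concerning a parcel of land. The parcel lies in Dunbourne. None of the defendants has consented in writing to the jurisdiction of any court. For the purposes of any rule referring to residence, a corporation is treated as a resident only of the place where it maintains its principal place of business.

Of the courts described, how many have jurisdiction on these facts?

The Provincial Court of Fendale:
  (a) The amount in controversy is $64,500, which meets the $5,000 floor. Satisfied.
  (b) Galloway Systems is organised under the laws of Fendale, so this disjunct is met. Condition met.
  (c) The plaintiff resides in Rhomarsh, not Fendale. Fails.
  (d) The plaintiff resides in Rhomarsh, which is not Fendale, so this disjunct is met. Condition met.
  (e) The claim is a property claim, not a consumer claim. Condition met.
  → Not every requirement is met — no jurisdiction.
The Civil Court of Fendora:
  (a) The claim is a property claim, not a consumer claim, so one alternative holds. Condition met.
  (b) The corporate defendant(s) have their principal place of business in Rhomarsh, not Fendora. Not satisfied.
  (c) The amount in controversy is $64,500, which meets the $10,000 floor, so this disjunct is met. The carve-out does not apply: the operative events occurred in Dunbourne, not Fendora. Satisfied.
  (d) The amount in controversy is USD 64,500, within the $250,000 ceiling, which satisfies one of the alternatives. Condition met.
  → The court lacks jurisdiction.
The Rhomarsh High Bench:
  (a) The claim is a property claim, so one alternative holds. Condition met.
  (b) The plaintiff resides in Rhomarsh. Satisfied.
  (c) The claim is a property claim, not a contract claim, so one alternative holds. The exception is not triggered, since the amount in controversy is 64,500 dollars, above the USD 15,000 ceiling. Condition met.
  (d) The amount in controversy is $64,500, within the USD 150,000 ceiling — that alternative is enough. Satisfied.
  → The court has jurisdiction.
Courts with jurisdiction: the Rhomarsh High Bench — 1 in total.

1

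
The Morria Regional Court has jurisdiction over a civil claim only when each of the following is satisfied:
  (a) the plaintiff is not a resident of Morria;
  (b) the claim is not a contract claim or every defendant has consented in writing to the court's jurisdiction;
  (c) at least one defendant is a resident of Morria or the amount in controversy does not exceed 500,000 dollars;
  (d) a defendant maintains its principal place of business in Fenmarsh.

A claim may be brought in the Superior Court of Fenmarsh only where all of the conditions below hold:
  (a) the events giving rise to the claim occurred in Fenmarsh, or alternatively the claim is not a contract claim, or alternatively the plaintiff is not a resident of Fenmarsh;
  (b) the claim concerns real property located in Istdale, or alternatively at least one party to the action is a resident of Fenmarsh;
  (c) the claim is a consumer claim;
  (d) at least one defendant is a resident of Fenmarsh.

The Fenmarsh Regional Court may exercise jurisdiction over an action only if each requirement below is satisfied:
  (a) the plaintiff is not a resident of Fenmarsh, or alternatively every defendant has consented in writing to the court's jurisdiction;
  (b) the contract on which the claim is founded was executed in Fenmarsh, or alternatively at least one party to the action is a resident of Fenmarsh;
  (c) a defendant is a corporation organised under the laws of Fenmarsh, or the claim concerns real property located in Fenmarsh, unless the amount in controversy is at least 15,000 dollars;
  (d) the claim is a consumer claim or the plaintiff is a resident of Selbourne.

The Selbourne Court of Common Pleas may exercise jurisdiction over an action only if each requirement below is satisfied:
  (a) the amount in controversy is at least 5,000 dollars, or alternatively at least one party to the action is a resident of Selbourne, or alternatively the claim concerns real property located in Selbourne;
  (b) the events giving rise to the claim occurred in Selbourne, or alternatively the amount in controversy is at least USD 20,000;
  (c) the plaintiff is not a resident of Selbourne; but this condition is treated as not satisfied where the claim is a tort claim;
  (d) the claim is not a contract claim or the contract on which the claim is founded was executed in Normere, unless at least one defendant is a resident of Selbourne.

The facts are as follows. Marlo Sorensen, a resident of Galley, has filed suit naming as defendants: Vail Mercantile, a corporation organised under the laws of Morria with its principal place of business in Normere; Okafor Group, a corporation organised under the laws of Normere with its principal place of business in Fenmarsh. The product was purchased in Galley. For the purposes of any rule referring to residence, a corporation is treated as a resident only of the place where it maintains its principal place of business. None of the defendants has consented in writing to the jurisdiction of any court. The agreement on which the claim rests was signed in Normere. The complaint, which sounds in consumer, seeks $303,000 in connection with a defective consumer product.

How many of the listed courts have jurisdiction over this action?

The Morria Regional Court:
  (a) The plaintiff resides in Galley, which is not Morria. Condition met.
  (b) The claim is a consumer claim, not a contract claim, which satisfies one of the alternatives. Satisfied.
  (c) The amount in controversy is $303,000, within the 500,000 dollars ceiling, so this disjunct is met. Met.
  (d) Okafor Group has its principal place of business in Fenmarsh. Met.
  → All conditions met; jurisdiction exists.
The Superior Court of Fenmarsh:
  (a) The claim is a consumer claim, not a contract claim, so this disjunct is met. Condition met.
  (b) Okafor Group resides in Fenmarsh, so one alternative holds. Condition met.
  (c) The claim is a consumer claim. Condition met.
  (d) Okafor Group resides in Fenmarsh. Met.
  → All conditions met; jurisdiction exists.
The Fenmarsh Regional Court:
  (a) The plaintiff resides in Galley, which is not Fenmarsh, so one alternative holds. Met.
  (b) Okafor Group resides in Fenmarsh, so one alternative holds. Met.
  (c) The corporate defendant(s) are organised in Morria, Normere, not Fenmarsh; the claim does not concern real property — no alternative holds. However, the amount in controversy is $303,000, which meets the $15,000 floor, so the 'unless' proviso supplies this condition. Met.
  (d) The claim is a consumer claim, so this disjunct is met. Condition met.
  → Jurisdiction lies.
The Selbourne Court of Common Pleas:
  (a) The amount in controversy is $303,000, which meets the 5,000 dollars floor, so this disjunct is met. Satisfied.
  (b) The amount in controversy is USD 303,000, which meets the $20,000 floor, so one alternative holds. Met.
  (c) The plaintiff resides in Galley, which is not Selbourne. And the carve-out is inapplicable — the claim is a consumer claim, not a tort claim. Satisfied.
  (d) The claim is a consumer claim, not a contract claim, so this disjunct is met. Satisfied.
  → The court has jurisdiction.
Courts with jurisdiction: the Morria Regional Court, the Superior Court of Fenmarsh, the Fenmarsh Regional Court, the Selbourne Court of Common Pleas — 4 in total.

4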